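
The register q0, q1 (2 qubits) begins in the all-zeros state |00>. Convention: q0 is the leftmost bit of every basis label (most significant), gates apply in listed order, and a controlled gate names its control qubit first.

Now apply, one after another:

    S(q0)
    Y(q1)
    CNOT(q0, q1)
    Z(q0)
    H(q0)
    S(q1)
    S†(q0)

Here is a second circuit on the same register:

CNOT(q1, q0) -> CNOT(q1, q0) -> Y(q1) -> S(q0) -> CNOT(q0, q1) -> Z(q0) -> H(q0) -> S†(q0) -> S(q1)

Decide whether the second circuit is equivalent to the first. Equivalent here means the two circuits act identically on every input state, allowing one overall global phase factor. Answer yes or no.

Yes, they are equivalent — the unitaries differ by at most a global phase.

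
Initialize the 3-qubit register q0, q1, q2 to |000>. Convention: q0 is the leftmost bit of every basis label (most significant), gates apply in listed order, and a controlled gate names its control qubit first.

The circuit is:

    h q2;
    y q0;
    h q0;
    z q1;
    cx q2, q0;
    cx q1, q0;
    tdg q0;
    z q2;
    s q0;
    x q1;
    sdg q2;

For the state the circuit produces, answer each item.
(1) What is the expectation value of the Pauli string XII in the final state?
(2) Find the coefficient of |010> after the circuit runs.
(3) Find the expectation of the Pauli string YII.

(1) In the final state, XII has expectation -sqrt(2)/2.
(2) The final state's coefficient on |010> equals I/2.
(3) The expectation value of YII is -sqrt(2)/2.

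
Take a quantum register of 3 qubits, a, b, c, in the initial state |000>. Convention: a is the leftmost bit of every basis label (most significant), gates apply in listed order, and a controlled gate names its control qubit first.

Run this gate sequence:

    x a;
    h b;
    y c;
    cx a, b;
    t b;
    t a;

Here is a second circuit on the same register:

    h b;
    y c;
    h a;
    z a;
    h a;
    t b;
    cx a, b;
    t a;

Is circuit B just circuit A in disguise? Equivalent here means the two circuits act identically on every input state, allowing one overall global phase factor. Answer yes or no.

No, they are not equivalent — no single phase factor reconciles the two unitaries.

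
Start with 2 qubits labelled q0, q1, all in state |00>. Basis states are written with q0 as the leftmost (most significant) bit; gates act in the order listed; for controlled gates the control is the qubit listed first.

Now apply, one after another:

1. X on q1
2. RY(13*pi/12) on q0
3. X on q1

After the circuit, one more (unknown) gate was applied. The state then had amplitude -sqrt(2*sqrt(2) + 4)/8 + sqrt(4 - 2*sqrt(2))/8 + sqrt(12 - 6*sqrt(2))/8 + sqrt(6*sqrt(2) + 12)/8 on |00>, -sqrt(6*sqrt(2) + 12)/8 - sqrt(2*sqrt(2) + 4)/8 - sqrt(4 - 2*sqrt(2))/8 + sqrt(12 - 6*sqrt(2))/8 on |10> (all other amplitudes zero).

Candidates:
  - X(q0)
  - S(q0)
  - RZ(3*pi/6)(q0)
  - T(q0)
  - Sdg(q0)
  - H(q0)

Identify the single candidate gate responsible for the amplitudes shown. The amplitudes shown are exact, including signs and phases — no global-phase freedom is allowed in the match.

The unique candidate consistent with the amplitudes is H(q0).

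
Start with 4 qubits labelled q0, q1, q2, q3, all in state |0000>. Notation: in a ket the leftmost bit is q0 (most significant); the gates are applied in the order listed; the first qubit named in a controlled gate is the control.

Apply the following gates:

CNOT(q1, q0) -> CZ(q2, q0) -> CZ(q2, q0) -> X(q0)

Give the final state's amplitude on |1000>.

The amplitude on |1000> is 1. Key observation: steps 2-3 multiply out to the identity, so the circuit reduces to the remaining gates.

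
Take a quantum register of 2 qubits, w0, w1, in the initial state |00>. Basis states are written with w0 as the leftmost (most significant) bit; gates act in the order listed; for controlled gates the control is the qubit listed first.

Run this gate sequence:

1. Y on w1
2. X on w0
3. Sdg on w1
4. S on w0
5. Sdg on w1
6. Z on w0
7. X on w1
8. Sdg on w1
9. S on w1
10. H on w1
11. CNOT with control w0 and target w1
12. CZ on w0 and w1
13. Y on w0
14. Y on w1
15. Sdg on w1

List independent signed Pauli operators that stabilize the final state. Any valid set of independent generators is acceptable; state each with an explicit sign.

One valid set of independent stabilizer generators is -IY, +ZI (any independent generating set of the same group is equally correct).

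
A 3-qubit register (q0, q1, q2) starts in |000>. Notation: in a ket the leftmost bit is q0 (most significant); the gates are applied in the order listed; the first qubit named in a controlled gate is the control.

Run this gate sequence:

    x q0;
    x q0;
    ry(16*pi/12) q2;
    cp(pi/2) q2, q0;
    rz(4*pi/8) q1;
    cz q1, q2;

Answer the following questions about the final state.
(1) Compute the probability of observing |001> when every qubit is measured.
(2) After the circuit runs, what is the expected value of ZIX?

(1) The probability of measuring |001> is 3/4. Key observation: steps 1-2 multiply out to the identity, so the circuit reduces to the remaining gates.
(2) In the final state, ZIX has expectation -sqrt(3)/2.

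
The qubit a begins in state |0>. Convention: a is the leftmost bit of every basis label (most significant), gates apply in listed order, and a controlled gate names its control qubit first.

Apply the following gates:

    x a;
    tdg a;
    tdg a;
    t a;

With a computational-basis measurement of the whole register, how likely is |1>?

Outcome |1> occurs with probability 1.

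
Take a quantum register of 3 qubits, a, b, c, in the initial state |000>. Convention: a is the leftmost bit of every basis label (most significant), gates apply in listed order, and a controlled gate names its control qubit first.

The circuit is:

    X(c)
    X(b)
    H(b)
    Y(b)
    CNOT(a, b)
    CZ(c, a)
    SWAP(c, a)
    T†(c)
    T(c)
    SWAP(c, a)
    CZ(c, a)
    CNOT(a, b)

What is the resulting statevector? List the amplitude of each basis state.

The resulting statevector has amplitude sqrt(2)*I/2 on |001>, sqrt(2)*I/2 on |011>, and 0 on every other basis state. Key observation: steps 5-12 multiply out to the identity, so the circuit reduces to the remaining gates.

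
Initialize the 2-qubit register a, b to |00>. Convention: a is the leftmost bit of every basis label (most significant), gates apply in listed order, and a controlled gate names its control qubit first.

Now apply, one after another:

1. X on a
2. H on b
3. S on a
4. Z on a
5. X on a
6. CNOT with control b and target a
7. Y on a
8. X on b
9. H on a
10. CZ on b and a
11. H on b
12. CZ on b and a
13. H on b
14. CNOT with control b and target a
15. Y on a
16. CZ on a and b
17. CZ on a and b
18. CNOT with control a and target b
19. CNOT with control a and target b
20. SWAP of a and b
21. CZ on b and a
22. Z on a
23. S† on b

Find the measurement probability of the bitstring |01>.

A full measurement returns |01> with probability 1/4.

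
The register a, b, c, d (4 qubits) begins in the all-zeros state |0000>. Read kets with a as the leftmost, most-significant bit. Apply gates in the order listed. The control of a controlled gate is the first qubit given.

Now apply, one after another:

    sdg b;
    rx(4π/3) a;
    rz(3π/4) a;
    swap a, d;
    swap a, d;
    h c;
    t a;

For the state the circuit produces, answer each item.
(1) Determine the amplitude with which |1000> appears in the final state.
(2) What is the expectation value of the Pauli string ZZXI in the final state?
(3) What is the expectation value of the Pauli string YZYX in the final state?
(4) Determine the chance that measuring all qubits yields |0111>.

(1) |1000> carries amplitude sqrt(6)*exp(I*pi/8)/4 in the final state. Key observation: gates 4-5 undo each other exactly, leaving only the rest of the circuit to track.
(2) The observable ZZXI averages to -1/2.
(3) The observable YZYX averages to 0.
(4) The probability of measuring |0111> is 0.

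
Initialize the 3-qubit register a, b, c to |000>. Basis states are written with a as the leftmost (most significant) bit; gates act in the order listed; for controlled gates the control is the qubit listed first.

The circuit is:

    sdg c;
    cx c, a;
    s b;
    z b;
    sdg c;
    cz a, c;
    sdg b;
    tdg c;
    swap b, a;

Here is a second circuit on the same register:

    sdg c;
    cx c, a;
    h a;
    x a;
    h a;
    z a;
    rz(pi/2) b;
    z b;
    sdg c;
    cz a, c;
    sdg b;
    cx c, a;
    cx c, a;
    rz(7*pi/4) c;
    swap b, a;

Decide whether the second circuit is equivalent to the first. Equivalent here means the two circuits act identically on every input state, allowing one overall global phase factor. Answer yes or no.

Yes, they are equivalent — the unitaries differ by at most a global phase.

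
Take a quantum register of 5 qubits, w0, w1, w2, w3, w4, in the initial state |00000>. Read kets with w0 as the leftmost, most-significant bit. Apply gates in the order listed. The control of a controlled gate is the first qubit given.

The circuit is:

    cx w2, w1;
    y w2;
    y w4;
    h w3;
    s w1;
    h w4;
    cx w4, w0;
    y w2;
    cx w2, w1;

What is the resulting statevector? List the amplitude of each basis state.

The final amplitudes are I/2 on |00000>, I/2 on |00010>, -I/2 on |10001>, -I/2 on |10011>, and 0 on every other basis state.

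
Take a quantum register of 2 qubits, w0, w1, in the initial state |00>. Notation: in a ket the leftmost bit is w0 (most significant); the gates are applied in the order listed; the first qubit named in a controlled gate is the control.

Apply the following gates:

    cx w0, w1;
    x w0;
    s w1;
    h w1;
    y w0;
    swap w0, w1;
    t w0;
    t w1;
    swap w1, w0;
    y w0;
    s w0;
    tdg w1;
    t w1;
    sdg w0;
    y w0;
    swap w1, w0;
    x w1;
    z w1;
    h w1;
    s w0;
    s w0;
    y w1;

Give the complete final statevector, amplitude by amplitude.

After the circuit, the state carries amplitude -1/2 on |00>, -1/2 on |01>, exp(I*pi/4)/2 on |10>, exp(I*pi/4)/2 on |11>. Key observation: gates 9-16 undo each other exactly, leaving only the rest of the circuit to track.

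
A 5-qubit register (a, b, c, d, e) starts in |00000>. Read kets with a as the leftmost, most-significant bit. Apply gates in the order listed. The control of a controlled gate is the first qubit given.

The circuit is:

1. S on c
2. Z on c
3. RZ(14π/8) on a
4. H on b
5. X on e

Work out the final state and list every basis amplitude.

The resulting statevector has amplitude -sqrt(2)*exp(I*pi/8)/2 on |00001>, -sqrt(2)*exp(I*pi/8)/2 on |01001>, and 0 on every other basis state.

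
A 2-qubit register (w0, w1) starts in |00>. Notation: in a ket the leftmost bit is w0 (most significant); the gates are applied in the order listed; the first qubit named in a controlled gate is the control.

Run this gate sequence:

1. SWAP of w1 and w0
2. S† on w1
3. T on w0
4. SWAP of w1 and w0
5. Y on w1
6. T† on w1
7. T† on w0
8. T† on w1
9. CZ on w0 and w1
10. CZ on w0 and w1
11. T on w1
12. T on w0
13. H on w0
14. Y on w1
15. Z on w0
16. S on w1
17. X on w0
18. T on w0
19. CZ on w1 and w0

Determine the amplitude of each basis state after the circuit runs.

The final amplitudes are sqrt(2)*exp(3*I*pi/4)/2 on |00>, 0 on |01>, sqrt(2)/2 on |10>, 0 on |11>. Key observation: gates 7-12 undo each other exactly, leaving only the rest of the circuit to track.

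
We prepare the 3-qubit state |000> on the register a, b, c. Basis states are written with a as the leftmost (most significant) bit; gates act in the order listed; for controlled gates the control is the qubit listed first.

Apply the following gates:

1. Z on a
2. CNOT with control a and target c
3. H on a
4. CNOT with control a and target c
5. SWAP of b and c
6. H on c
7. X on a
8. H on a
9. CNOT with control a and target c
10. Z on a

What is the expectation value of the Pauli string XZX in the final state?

The expectation value of XZX is 1.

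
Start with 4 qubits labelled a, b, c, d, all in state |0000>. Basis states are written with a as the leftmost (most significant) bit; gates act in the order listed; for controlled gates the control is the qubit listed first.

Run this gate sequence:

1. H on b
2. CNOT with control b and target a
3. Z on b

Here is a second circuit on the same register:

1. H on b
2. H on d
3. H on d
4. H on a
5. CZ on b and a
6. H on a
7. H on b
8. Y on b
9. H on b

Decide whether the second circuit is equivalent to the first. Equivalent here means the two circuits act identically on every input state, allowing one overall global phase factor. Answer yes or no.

No — the two circuits implement different unitaries, even allowing a global phase.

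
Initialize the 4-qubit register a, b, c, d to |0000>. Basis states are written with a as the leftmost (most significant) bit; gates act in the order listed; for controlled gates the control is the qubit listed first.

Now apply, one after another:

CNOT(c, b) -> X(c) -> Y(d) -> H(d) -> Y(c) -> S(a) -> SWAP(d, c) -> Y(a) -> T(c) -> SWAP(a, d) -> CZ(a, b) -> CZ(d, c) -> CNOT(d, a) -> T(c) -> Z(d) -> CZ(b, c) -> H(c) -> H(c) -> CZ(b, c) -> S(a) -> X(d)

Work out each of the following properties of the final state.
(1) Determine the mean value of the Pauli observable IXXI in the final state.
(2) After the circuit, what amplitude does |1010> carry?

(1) The observable IXXI averages to 0. Key observation: gates 16-19 undo each other exactly, leaving only the rest of the circuit to track.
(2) The amplitude on |1010> is sqrt(2)*I/2.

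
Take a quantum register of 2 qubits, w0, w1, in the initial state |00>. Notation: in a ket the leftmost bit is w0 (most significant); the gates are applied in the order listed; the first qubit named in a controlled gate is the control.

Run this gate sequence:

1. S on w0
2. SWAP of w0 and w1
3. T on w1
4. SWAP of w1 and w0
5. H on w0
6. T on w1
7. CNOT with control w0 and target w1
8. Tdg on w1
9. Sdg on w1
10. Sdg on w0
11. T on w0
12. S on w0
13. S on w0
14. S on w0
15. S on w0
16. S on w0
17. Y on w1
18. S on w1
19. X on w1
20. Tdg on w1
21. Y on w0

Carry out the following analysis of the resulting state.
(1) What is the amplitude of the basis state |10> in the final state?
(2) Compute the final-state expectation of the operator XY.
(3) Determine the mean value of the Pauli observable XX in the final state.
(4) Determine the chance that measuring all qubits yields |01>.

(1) The final state's coefficient on |10> equals -sqrt(2)*I/2. Key observation: the block from step 12 through step 15 cancels to the identity and can be dropped.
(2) The observable XY averages to sqrt(2)/2.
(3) In the final state, XX has expectation -sqrt(2)/2.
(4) The probability of measuring |01> is 1/2.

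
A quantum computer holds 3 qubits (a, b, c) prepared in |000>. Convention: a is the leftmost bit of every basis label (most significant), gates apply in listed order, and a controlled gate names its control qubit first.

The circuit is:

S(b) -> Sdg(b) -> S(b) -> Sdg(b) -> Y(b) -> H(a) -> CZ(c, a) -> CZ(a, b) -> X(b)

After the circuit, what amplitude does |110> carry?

The final state's coefficient on |110> equals 0.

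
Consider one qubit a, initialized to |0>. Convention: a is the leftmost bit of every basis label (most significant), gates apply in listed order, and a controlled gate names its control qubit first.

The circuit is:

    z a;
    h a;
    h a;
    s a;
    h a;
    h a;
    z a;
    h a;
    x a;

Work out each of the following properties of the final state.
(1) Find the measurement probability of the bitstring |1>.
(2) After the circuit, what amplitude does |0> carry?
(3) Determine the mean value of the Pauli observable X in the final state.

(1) Outcome |1> occurs with probability 1/2.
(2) |0> carries amplitude sqrt(2)/2 in the final state.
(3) The expectation value of X is 1.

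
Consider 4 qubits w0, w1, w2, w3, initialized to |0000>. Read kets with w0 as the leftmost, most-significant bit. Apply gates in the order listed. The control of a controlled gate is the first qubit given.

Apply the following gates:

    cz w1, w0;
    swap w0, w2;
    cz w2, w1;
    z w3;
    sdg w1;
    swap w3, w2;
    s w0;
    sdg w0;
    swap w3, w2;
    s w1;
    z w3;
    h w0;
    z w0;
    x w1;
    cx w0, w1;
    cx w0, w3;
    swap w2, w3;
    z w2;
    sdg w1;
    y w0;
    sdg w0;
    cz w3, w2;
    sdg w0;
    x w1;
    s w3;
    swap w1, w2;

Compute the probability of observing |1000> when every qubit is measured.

The probability of measuring |1000> is 1/2. Key observation: gates 4-11 undo each other exactly, leaving only the rest of the circuit to track.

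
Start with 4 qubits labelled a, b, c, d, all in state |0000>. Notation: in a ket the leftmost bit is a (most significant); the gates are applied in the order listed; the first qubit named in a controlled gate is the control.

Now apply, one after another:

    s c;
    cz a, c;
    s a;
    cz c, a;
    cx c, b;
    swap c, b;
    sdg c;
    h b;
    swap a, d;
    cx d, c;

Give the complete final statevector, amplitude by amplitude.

After the circuit, the state carries amplitude sqrt(2)/2 on |0000>, sqrt(2)/2 on |0100>, and 0 on every other basis state.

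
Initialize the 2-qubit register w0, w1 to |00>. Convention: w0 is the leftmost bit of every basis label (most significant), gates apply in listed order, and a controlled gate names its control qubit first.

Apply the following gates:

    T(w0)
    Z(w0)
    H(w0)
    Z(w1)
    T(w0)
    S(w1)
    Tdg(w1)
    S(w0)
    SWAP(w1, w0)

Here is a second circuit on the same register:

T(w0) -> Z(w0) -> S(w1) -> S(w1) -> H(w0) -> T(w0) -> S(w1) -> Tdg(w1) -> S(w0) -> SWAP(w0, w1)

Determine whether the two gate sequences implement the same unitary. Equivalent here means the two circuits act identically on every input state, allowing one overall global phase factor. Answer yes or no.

Yes, they are equivalent — the unitaries differ by at most a global phase.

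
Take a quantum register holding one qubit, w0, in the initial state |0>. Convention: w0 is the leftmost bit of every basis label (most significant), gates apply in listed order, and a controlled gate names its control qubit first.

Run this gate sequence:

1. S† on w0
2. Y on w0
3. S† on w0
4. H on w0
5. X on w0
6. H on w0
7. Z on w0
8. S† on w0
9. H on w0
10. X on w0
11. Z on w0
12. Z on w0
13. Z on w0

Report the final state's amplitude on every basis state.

The resulting statevector has amplitude sqrt(2)*I/2 on |0>, sqrt(2)*I/2 on |1>.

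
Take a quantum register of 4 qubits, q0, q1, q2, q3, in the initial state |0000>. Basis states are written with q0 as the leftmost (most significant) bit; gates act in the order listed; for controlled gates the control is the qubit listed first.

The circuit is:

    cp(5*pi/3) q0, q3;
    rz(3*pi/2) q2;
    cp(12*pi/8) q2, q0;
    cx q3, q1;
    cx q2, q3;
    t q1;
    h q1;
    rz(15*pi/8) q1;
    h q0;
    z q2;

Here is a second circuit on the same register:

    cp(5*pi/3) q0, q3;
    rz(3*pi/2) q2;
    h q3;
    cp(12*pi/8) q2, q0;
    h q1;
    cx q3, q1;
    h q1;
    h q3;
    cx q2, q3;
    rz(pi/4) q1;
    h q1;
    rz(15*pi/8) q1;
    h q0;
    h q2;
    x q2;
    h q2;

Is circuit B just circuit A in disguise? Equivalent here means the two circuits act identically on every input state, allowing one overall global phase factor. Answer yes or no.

No: there is an input state on which the two circuits produce genuinely different outputs (not merely differing by a phase).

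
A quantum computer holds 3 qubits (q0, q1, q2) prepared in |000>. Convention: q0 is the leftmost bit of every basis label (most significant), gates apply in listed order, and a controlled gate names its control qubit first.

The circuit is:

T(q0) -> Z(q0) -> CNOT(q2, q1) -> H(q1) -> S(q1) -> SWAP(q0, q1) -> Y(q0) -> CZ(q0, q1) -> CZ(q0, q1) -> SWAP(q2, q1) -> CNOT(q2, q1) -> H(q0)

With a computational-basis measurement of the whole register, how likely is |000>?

The probability of measuring |000> is 1/2. Key observation: the block from step 8 through step 9 cancels to the identity and can be dropped.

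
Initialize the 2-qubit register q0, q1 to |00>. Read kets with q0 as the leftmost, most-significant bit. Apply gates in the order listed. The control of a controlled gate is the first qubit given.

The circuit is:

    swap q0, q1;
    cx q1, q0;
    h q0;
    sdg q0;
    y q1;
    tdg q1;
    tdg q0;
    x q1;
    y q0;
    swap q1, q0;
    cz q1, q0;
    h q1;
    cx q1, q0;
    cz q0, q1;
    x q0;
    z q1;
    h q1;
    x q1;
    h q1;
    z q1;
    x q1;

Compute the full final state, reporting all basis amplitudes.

The resulting statevector has amplitude -1/2 - exp(3*I*pi/4)/2 on |00>, 0 on |01>, 0 on |10>, -1/2 + exp(3*I*pi/4)/2 on |11>. Key observation: the block from step 17 through step 20 cancels to the identity and can be dropped.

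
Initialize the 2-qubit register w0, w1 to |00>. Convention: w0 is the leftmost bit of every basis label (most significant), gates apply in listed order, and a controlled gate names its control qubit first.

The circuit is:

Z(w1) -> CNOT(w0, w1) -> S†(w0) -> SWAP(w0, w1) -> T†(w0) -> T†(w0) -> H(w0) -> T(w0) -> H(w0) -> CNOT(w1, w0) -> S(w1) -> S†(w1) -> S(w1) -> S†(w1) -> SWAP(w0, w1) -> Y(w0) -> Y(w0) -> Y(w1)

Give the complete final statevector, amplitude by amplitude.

After the circuit, the state carries amplitude -I/2 + exp(3*I*pi/4)/2 on |00>, exp(3*I*pi/4)/2 + I/2 on |01>, 0 on |10>, 0 on |11>. Key observation: the block from step 11 through step 14 cancels to the identity and can be dropped.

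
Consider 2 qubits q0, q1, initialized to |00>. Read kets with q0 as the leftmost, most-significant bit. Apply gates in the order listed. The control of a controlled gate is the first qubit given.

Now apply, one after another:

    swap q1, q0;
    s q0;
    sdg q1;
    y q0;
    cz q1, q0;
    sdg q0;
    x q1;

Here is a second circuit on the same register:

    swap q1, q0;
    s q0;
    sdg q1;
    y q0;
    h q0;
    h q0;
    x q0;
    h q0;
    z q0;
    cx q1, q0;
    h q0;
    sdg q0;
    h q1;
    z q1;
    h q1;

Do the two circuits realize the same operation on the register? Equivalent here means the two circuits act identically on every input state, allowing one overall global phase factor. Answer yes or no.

Yes — the two circuits implement the same unitary up to a global phase.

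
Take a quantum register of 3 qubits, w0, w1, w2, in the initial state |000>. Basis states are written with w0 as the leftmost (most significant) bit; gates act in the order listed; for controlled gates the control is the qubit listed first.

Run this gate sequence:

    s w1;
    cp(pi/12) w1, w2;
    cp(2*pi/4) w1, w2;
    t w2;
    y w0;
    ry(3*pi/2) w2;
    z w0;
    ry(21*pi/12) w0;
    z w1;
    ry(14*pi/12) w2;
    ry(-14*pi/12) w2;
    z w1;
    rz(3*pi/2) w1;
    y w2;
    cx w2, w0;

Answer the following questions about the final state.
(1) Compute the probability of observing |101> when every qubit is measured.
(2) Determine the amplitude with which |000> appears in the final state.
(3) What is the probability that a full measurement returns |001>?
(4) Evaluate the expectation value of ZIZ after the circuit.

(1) Outcome |101> occurs with probability 1/4 - sqrt(2)/8. Key observation: steps 9-12 multiply out to the identity, so the circuit reduces to the remaining gates.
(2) The amplitude on |000> is -sqrt(4 - 2*sqrt(2))*exp(I*pi/4)/4.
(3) A full measurement returns |001> with probability sqrt(2)/8 + 1/4.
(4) The observable ZIZ averages to -sqrt(2)/2.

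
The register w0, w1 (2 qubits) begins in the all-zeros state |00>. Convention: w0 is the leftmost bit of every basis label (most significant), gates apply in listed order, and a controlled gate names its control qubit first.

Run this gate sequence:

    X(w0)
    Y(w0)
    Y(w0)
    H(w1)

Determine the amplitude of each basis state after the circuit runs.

The resulting statevector has amplitude 0 on |00>, 0 on |01>, sqrt(2)/2 on |10>, sqrt(2)/2 on |11>.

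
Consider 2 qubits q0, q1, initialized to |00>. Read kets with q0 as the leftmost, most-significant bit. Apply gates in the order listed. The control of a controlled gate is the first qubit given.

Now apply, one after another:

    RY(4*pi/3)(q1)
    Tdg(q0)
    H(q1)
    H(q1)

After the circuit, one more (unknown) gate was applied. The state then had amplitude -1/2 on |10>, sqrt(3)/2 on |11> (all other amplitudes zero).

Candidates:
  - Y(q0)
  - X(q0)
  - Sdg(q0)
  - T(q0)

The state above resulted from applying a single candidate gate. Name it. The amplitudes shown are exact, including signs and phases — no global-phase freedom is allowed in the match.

It was X(q0) that produced the state shown. Key observation: steps 3-4 multiply out to the identity, so the circuit reduces to the remaining gates.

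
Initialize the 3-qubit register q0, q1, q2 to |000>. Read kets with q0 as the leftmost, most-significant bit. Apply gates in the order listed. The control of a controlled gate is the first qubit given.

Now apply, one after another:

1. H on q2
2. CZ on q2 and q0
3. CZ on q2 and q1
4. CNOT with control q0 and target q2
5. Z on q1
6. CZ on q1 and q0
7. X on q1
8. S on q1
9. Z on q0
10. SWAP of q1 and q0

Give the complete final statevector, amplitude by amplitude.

The resulting statevector has amplitude sqrt(2)*I/2 on |100>, sqrt(2)*I/2 on |101>, and 0 on every other basis state.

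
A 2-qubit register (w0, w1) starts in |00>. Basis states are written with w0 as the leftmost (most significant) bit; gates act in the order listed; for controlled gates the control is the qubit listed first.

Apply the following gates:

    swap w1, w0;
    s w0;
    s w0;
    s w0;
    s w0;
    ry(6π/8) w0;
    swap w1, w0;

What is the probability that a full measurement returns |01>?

A full measurement returns |01> with probability sqrt(2)/4 + 1/2. Key observation: steps 2-5 multiply out to the identity, so the circuit reduces to the remaining gates.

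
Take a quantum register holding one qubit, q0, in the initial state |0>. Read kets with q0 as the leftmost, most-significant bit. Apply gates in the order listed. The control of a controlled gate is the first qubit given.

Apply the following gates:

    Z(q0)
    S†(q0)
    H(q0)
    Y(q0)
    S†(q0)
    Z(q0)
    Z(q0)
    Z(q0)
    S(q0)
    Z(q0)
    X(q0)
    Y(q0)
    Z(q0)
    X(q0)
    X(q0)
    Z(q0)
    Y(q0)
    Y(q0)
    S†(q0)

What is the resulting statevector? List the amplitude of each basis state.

The resulting statevector has amplitude -sqrt(2)/2 on |0>, sqrt(2)*I/2 on |1>. Key observation: gates 12-17 undo each other exactly, leaving only the rest of the circuit to track.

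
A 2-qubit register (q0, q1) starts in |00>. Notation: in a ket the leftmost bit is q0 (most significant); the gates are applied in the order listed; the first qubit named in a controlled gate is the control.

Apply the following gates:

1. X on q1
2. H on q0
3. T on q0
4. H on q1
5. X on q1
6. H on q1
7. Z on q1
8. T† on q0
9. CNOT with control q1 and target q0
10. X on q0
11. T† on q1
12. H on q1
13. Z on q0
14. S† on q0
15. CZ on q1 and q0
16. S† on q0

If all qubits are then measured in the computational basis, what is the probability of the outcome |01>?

The probability of measuring |01> is 1/4. Key observation: gates 4-7 undo each other exactly, leaving only the rest of the circuit to track.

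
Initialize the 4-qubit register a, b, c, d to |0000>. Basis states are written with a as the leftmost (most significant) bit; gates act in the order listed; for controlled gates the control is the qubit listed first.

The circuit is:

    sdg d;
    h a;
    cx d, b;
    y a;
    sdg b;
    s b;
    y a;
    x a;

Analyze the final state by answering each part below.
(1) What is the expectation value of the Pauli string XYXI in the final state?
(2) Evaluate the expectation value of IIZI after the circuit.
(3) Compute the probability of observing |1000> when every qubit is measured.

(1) The observable XYXI averages to 0. Key observation: the block from step 4 through step 7 cancels to the identity and can be dropped.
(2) The observable IIZI averages to 1.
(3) Outcome |1000> occurs with probability 1/2.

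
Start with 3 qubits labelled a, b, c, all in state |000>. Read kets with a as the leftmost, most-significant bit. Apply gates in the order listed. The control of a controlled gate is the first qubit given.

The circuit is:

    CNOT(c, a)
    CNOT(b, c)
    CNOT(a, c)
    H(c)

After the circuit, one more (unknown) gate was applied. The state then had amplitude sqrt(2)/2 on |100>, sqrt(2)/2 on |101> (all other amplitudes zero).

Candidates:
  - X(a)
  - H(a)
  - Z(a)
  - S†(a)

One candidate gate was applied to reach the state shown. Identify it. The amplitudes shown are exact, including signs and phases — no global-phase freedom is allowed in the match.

It was X(a) that produced the state shown.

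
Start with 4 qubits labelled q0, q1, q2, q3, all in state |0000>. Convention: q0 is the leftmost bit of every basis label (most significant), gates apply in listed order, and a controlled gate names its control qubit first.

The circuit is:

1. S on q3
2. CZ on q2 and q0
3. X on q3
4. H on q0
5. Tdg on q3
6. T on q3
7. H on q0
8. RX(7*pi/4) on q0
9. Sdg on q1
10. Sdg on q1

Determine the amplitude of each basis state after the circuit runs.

The resulting statevector has amplitude -sqrt(sqrt(2) + 2)/2 on |0001>, -I*sqrt(2 - sqrt(2))/2 on |1001>, and 0 on every other basis state.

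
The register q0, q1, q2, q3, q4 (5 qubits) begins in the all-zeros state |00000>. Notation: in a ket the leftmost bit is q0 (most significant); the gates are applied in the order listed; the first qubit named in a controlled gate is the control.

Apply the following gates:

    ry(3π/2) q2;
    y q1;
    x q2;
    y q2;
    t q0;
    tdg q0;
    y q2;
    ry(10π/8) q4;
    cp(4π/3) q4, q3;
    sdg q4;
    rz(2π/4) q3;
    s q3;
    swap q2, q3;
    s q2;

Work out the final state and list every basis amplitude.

The final amplitudes are -sqrt(4 - 2*sqrt(2))*exp(I*pi/4)/4 on |01000>, -sqrt(2*sqrt(2) + 4)*exp(3*I*pi/4)/4 on |01001>, sqrt(4 - 2*sqrt(2))*exp(I*pi/4)/4 on |01010>, sqrt(2*sqrt(2) + 4)*exp(3*I*pi/4)/4 on |01011>, and 0 on every other basis state. Key observation: gates 4-7 undo each other exactly, leaving only the rest of the circuit to track.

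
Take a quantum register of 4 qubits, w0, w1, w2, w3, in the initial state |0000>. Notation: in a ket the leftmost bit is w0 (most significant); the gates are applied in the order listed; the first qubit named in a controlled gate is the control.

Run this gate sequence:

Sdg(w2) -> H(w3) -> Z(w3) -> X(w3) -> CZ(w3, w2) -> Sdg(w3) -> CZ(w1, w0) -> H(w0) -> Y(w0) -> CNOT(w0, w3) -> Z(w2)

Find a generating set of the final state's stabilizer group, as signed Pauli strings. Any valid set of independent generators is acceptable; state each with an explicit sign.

One valid set of independent stabilizer generators is -YIIZ, +ZIIY, +IZII, +IIZI (any independent generating set of the same group is equally correct).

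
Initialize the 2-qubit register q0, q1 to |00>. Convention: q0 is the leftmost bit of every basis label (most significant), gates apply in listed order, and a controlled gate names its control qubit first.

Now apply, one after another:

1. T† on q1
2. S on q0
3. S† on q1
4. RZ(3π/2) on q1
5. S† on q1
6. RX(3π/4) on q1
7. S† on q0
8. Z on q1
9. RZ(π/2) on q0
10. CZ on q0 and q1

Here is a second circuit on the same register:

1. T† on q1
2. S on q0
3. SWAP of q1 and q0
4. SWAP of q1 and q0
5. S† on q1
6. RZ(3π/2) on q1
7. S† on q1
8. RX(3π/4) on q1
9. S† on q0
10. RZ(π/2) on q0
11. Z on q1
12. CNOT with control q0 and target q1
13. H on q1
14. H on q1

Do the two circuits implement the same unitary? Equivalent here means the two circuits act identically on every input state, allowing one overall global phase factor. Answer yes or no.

No: there is an input state on which the two circuits produce genuinely different outputs (not merely differing by a phase).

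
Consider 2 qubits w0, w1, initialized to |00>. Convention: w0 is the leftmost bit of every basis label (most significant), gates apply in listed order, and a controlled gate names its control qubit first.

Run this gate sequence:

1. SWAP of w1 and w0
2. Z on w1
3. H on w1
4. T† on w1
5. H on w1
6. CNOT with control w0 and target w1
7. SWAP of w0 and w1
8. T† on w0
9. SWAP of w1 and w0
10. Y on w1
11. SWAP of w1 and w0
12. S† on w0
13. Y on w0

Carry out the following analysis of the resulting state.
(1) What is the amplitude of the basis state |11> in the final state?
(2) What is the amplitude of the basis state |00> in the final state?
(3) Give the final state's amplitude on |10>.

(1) The final state's coefficient on |11> equals 0.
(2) |00> carries amplitude -I/2 - exp(I*pi/4)/2 in the final state.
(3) The final state's coefficient on |10> equals -exp(3*I*pi/4)/2 + I/2.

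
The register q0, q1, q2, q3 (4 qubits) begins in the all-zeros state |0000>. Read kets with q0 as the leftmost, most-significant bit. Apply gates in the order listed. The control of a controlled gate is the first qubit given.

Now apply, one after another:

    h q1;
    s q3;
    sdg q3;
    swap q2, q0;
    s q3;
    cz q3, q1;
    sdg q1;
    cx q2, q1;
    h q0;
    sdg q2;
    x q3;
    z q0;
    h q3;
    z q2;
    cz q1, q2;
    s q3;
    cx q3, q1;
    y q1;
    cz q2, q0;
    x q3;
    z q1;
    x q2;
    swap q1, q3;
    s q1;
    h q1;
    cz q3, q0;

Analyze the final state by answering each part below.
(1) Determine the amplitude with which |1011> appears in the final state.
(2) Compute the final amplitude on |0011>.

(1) The final state's coefficient on |1011> equals 1/4 + I/4.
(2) |0011> carries amplitude 1/4 + I/4 in the final state.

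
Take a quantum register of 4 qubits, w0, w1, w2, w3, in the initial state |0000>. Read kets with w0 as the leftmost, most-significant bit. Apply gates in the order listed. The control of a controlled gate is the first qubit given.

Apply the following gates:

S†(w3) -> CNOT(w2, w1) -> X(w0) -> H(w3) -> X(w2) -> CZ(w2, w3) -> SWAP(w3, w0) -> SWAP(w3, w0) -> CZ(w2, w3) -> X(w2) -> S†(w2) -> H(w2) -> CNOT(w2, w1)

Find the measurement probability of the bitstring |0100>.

The probability of measuring |0100> is 0.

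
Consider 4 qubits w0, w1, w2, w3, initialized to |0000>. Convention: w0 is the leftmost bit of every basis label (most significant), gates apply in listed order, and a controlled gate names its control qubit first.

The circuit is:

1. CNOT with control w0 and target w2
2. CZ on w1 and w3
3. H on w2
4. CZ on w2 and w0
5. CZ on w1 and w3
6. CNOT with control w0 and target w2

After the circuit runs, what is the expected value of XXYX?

In the final state, XXYX has expectation 0.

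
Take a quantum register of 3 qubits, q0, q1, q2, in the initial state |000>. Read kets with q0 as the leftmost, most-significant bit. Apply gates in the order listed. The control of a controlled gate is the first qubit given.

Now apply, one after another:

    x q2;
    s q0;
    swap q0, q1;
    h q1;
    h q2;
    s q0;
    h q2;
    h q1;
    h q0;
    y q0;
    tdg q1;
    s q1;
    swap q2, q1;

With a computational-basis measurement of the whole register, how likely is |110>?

Outcome |110> occurs with probability 1/2.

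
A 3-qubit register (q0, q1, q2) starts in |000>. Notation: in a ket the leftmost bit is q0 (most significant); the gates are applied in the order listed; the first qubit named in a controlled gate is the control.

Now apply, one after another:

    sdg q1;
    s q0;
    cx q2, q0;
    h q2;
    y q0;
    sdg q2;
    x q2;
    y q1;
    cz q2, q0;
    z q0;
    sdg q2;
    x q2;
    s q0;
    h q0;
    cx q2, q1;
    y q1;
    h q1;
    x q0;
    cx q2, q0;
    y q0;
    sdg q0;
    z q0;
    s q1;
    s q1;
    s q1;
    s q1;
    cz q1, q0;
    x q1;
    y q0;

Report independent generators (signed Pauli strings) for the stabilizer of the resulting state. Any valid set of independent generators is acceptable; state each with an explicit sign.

One valid set of independent stabilizer generators is -YZI, -ZXZ, +IZX (any independent generating set of the same group is equally correct).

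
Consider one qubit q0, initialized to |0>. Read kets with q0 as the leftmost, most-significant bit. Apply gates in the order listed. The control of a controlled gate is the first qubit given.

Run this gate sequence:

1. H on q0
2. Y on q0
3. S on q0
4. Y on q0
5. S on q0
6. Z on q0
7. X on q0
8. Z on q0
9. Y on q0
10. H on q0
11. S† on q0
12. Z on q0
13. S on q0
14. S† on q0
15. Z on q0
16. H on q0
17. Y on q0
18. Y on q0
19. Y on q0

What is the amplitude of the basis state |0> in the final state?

The final state's coefficient on |0> equals -sqrt(2)/2. Key observation: steps 12-15 multiply out to the identity, so the circuit reduces to the remaining gates.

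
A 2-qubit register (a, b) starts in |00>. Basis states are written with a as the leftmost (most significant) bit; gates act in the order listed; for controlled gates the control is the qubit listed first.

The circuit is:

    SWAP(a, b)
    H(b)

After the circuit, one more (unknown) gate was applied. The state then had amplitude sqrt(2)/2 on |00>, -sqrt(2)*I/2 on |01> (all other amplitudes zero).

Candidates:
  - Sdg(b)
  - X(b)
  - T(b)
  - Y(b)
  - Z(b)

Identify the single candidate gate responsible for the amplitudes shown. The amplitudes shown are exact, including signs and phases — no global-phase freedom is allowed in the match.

The unique candidate consistent with the amplitudes is Sdg(b).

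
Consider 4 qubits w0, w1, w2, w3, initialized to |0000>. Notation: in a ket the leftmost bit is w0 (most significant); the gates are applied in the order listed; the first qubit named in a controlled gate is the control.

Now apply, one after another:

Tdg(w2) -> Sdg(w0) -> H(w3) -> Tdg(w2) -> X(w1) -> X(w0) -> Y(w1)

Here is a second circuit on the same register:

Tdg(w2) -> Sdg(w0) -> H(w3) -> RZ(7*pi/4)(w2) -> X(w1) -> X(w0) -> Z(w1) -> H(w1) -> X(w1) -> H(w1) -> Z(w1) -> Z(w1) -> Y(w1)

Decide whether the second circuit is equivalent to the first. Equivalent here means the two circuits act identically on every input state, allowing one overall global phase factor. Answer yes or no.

Yes: on every input state the two circuits agree up to one overall phase factor.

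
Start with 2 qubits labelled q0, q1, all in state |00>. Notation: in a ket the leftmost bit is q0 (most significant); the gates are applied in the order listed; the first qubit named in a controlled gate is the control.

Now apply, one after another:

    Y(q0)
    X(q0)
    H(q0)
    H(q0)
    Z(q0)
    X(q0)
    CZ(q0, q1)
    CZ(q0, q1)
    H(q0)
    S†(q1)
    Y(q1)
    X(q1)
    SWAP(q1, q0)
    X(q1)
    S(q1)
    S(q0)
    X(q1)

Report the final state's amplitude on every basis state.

The final amplitudes are -sqrt(2)*I/2 on |00>, sqrt(2)/2 on |01>, 0 on |10>, 0 on |11>. Key observation: the block from step 7 through step 8 cancels to the identity and can be dropped.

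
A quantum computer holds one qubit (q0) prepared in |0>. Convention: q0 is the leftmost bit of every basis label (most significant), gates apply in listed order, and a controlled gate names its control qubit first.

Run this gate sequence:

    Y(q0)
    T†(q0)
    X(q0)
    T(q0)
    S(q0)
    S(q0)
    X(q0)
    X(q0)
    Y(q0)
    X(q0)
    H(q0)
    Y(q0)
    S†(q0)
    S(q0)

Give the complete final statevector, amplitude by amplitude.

The final amplitudes are sqrt(2)*exp(I*pi/4)/2 on |0>, -sqrt(2)*exp(I*pi/4)/2 on |1>.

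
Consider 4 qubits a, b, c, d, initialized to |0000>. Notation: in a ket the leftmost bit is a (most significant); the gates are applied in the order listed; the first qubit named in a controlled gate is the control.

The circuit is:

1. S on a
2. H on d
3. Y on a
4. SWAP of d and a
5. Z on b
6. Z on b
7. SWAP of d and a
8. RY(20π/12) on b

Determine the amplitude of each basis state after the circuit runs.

The resulting statevector has amplitude -sqrt(6)*I/4 on |1000>, -sqrt(6)*I/4 on |1001>, sqrt(2)*I/4 on |1100>, sqrt(2)*I/4 on |1101>, and 0 on every other basis state. Key observation: the block from step 4 through step 7 cancels to the identity and can be dropped.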